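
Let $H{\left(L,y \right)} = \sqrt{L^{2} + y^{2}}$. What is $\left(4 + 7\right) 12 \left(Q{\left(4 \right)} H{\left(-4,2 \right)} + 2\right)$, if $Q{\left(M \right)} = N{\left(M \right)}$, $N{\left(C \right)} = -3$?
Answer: $264 - 792 \sqrt{5} \approx -1507.0$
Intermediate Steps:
$Q{\left(M \right)} = -3$
$\left(4 + 7\right) 12 \left(Q{\left(4 \right)} H{\left(-4,2 \right)} + 2\right) = \left(4 + 7\right) 12 \left(- 3 \sqrt{\left(-4\right)^{2} + 2^{2}} + 2\right) = 11 \cdot 12 \left(- 3 \sqrt{16 + 4} + 2\right) = 132 \left(- 3 \sqrt{20} + 2\right) = 132 \left(- 3 \cdot 2 \sqrt{5} + 2\right) = 132 \left(- 6 \sqrt{5} + 2\right) = 132 \left(2 - 6 \sqrt{5}\right) = 264 - 792 \sqrt{5}$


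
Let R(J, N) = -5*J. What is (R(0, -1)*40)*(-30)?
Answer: 0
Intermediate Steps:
(R(0, -1)*40)*(-30) = (-5*0*40)*(-30) = (0*40)*(-30) = 0*(-30) = 0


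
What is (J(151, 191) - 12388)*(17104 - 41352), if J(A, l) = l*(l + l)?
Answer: -1468798352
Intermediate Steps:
J(A, l) = 2*l² (J(A, l) = l*(2*l) = 2*l²)
(J(151, 191) - 12388)*(17104 - 41352) = (2*191² - 12388)*(17104 - 41352) = (2*36481 - 12388)*(-24248) = (72962 - 12388)*(-24248) = 60574*(-24248) = -1468798352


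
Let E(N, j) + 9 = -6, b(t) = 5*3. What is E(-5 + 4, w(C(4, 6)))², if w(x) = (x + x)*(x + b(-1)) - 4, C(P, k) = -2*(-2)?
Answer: 225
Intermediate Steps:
b(t) = 15
C(P, k) = 4
w(x) = -4 + 2*x*(15 + x) (w(x) = (x + x)*(x + 15) - 4 = (2*x)*(15 + x) - 4 = 2*x*(15 + x) - 4 = -4 + 2*x*(15 + x))
E(N, j) = -15 (E(N, j) = -9 - 6 = -15)
E(-5 + 4, w(C(4, 6)))² = (-15)² = 225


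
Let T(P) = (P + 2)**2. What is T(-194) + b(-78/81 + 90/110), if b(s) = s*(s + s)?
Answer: 3251740274/88209 ≈ 36864.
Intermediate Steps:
T(P) = (2 + P)**2
b(s) = 2*s**2 (b(s) = s*(2*s) = 2*s**2)
T(-194) + b(-78/81 + 90/110) = (2 - 194)**2 + 2*(-78/81 + 90/110)**2 = (-192)**2 + 2*(-78*1/81 + 90*(1/110))**2 = 36864 + 2*(-26/27 + 9/11)**2 = 36864 + 2*(-43/297)**2 = 36864 + 2*(1849/88209) = 36864 + 3698/88209 = 3251740274/88209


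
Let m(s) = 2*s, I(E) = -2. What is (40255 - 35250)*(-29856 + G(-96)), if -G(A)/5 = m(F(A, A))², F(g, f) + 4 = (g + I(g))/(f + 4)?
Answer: -79504169745/529 ≈ -1.5029e+8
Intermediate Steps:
F(g, f) = -4 + (-2 + g)/(4 + f) (F(g, f) = -4 + (g - 2)/(f + 4) = -4 + (-2 + g)/(4 + f))
G(A) = -20*(-18 - 3*A)²/(4 + A)² (G(A) = -5*4*(-18 + A - 4*A)²/(4 + A)² = -5*4*(-18 - 3*A)²/(4 + A)² = -20*(-18 - 3*A)²/(4 + A)²)
(40255 - 35250)*(-29856 + G(-96)) = (40255 - 35250)*(-29856 - 180*(6 - 96)²/(4 - 96)²) = 5005*(-29856 - 180*(-90)²/(-92)²) = 5005*(-29856 - 180*1/8464*8100) = 5005*(-29856 - 91125/529) = 5005*(-15884949/529) = -79504169745/529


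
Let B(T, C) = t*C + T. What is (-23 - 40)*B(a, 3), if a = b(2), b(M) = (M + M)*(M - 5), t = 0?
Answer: 756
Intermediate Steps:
b(M) = 2*M*(-5 + M) (b(M) = (2*M)*(-5 + M) = 2*M*(-5 + M))
a = -12 (a = 2*2*(-5 + 2) = 2*2*(-3) = -12)
B(T, C) = T (B(T, C) = 0*C + T = 0 + T = T)
(-23 - 40)*B(a, 3) = (-23 - 40)*(-12) = -63*(-12) = 756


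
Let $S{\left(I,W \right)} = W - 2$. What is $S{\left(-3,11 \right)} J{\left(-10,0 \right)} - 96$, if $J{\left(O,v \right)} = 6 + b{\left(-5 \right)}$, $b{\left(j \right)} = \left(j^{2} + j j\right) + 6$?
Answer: $462$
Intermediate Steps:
$b{\left(j \right)} = 6 + 2 j^{2}$ ($b{\left(j \right)} = \left(j^{2} + j^{2}\right) + 6 = 2 j^{2} + 6 = 6 + 2 j^{2}$)
$J{\left(O,v \right)} = 62$ ($J{\left(O,v \right)} = 6 + \left(6 + 2 \left(-5\right)^{2}\right) = 6 + \left(6 + 2 \cdot 25\right) = 6 + \left(6 + 50\right) = 6 + 56 = 62$)
$S{\left(I,W \right)} = -2 + W$
$S{\left(-3,11 \right)} J{\left(-10,0 \right)} - 96 = \left(-2 + 11\right) 62 - 96 = 9 \cdot 62 - 96 = 558 - 96 = 462$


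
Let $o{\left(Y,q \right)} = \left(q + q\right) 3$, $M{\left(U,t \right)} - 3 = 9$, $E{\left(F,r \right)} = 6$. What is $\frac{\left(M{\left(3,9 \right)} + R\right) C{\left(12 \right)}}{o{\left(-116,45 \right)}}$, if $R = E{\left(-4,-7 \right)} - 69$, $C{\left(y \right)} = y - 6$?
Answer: $- \frac{17}{15} \approx -1.1333$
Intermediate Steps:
$C{\left(y \right)} = -6 + y$
$M{\left(U,t \right)} = 12$ ($M{\left(U,t \right)} = 3 + 9 = 12$)
$o{\left(Y,q \right)} = 6 q$ ($o{\left(Y,q \right)} = 2 q 3 = 6 q$)
$R = -63$ ($R = 6 - 69 = -63$)
$\frac{\left(M{\left(3,9 \right)} + R\right) C{\left(12 \right)}}{o{\left(-116,45 \right)}} = \frac{\left(12 - 63\right) \left(-6 + 12\right)}{6 \cdot 45} = \frac{\left(-51\right) 6}{270} = \left(-306\right) \frac{1}{270} = - \frac{17}{15}$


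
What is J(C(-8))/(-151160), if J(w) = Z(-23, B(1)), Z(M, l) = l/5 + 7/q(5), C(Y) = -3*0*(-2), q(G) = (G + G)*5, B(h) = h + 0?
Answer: -17/7558000 ≈ -2.2493e-6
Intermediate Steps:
B(h) = h
q(G) = 10*G (q(G) = (2*G)*5 = 10*G)
C(Y) = 0 (C(Y) = 0*(-2) = 0)
Z(M, l) = 7/50 + l/5 (Z(M, l) = l/5 + 7/((10*5)) = l*(1/5) + 7/50 = l/5 + 7*(1/50) = l/5 + 7/50 = 7/50 + l/5)
J(w) = 17/50 (J(w) = 7/50 + (1/5)*1 = 7/50 + 1/5 = 17/50)
J(C(-8))/(-151160) = (17/50)/(-151160) = (17/50)*(-1/151160) = -17/7558000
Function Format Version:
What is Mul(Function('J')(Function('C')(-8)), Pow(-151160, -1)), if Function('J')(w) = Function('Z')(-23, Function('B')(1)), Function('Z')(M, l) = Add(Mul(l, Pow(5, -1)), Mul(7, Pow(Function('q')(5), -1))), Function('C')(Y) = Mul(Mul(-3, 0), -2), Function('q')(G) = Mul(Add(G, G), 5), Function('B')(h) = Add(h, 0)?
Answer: Rational(-17, 7558000) ≈ -2.2493e-6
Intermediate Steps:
Function('B')(h) = h
Function('q')(G) = Mul(10, G) (Function('q')(G) = Mul(Mul(2, G), 5) = Mul(10, G))
Function('C')(Y) = 0 (Function('C')(Y) = Mul(0, -2) = 0)
Function('Z')(M, l) = Add(Rational(7, 50), Mul(Rational(1, 5), l)) (Function('Z')(M, l) = Add(Mul(l, Pow(5, -1)), Mul(7, Pow(Mul(10, 5), -1))) = Add(Mul(l, Rational(1, 5)), Mul(7, Pow(50, -1))) = Add(Mul(Rational(1, 5), l), Mul(7, Rational(1, 50))) = Add(Mul(Rational(1, 5), l), Rational(7, 50)) = Add(Rational(7, 50), Mul(Rational(1, 5), l)))
Function('J')(w) = Rational(17, 50) (Function('J')(w) = Add(Rational(7, 50), Mul(Rational(1, 5), 1)) = Add(Rational(7, 50), Rational(1, 5)) = Rational(17, 50))
Mul(Function('J')(Function('C')(-8)), Pow(-151160, -1)) = Mul(Rational(17, 50), Pow(-151160, -1)) = Mul(Rational(17, 50), Rational(-1, 151160)) = Rational(-17, 7558000)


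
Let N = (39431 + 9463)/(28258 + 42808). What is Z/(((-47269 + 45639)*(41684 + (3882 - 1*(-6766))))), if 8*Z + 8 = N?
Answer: 259817/24248048946240 ≈ 1.0715e-8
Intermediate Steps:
N = 24447/35533 (N = 48894/71066 = 48894*(1/71066) = 24447/35533 ≈ 0.68801)
Z = -259817/284264 (Z = -1 + (1/8)*(24447/35533) = -1 + 24447/284264 = -259817/284264 ≈ -0.91400)
Z/(((-47269 + 45639)*(41684 + (3882 - 1*(-6766))))) = -259817*1/((-47269 + 45639)*(41684 + (3882 - 1*(-6766))))/284264 = -259817*(-1/(1630*(41684 + (3882 + 6766))))/284264 = -259817*(-1/(1630*(41684 + 10648)))/284264 = -259817/(284264*((-1630*52332))) = -259817/284264/(-85301160) = -259817/284264*(-1/85301160) = 259817/24248048946240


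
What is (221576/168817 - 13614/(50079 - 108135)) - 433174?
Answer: -707575632773659/1633473292 ≈ -4.3317e+5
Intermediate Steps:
(221576/168817 - 13614/(50079 - 108135)) - 433174 = (221576*(1/168817) - 13614/(-58056)) - 433174 = (221576/168817 - 13614*(-1/58056)) - 433174 = (221576/168817 + 2269/9676) - 433174 = 2527015149/1633473292 - 433174 = -707575632773659/1633473292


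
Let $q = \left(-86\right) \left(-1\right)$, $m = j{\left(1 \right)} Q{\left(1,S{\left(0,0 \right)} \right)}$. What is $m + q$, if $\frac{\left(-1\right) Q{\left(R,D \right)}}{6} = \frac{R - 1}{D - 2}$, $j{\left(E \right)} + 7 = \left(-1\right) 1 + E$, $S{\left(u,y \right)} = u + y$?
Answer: $86$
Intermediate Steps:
$j{\left(E \right)} = -8 + E$ ($j{\left(E \right)} = -7 + \left(\left(-1\right) 1 + E\right) = -7 + \left(-1 + E\right) = -8 + E$)
$Q{\left(R,D \right)} = - \frac{6 \left(-1 + R\right)}{-2 + D}$ ($Q{\left(R,D \right)} = - 6 \frac{R - 1}{D - 2} = - 6 \frac{-1 + R}{-2 + D} = - \frac{6 \left(-1 + R\right)}{-2 + D}$)
$m = 0$ ($m = \left(-8 + 1\right) \frac{6 \left(1 - 1\right)}{-2 + \left(0 + 0\right)} = - 7 \frac{6 \left(1 - 1\right)}{-2 + 0} = - 7 \cdot 6 \frac{1}{-2} \cdot 0 = - 7 \cdot 6 \left(- \frac{1}{2}\right) 0 = \left(-7\right) 0 = 0$)
$q = 86$
$m + q = 0 + 86 = 86$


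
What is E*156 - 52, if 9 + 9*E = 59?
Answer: 2444/3 ≈ 814.67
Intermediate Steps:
E = 50/9 (E = -1 + (1/9)*59 = -1 + 59/9 = 50/9 ≈ 5.5556)
E*156 - 52 = (50/9)*156 - 52 = 2600/3 - 52 = 2444/3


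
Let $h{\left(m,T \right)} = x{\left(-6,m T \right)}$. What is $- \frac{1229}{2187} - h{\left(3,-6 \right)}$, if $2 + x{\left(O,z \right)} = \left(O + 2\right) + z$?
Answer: $\frac{51259}{2187} \approx 23.438$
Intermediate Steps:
$x{\left(O,z \right)} = O + z$ ($x{\left(O,z \right)} = -2 + \left(\left(O + 2\right) + z\right) = -2 + \left(\left(2 + O\right) + z\right) = -2 + \left(2 + O + z\right) = O + z$)
$h{\left(m,T \right)} = -6 + T m$ ($h{\left(m,T \right)} = -6 + m T = -6 + T m$)
$- \frac{1229}{2187} - h{\left(3,-6 \right)} = - \frac{1229}{2187} - \left(-6 - 18\right) = \left(-1229\right) \frac{1}{2187} - \left(-6 - 18\right) = - \frac{1229}{2187} - -24 = - \frac{1229}{2187} + 24 = \frac{51259}{2187}$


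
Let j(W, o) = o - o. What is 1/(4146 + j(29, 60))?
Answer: 1/4146 ≈ 0.00024120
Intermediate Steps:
j(W, o) = 0
1/(4146 + j(29, 60)) = 1/(4146 + 0) = 1/4146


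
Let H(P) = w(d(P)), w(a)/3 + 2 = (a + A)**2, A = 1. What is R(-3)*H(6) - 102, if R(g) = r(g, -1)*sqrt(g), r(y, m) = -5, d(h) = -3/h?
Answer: -102 + 105*I*sqrt(3)/4 ≈ -102.0 + 45.466*I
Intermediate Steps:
R(g) = -5*sqrt(g)
w(a) = -6 + 3*(1 + a)**2 (w(a) = -6 + 3*(a + 1)**2 = -6 + 3*(1 + a)**2)
H(P) = -6 + 3*(1 - 3/P)**2
R(-3)*H(6) - 102 = (-5*I*sqrt(3))*(-3 - 18/6 + 27/6**2) - 102 = (-5*I*sqrt(3))*(-3 - 18*1/6 + 27*(1/36)) - 102 = (-5*I*sqrt(3))*(-3 - 3 + 3/4) - 102 = -5*I*sqrt(3)*(-21/4) - 102 = 105*I*sqrt(3)/4 - 102 = -102 + 105*I*sqrt(3)/4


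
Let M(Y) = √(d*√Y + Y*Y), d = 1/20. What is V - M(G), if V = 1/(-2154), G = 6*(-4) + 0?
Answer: -1/2154 - √(57600 + 10*I*√6)/10 ≈ -24.0 - 0.0051031*I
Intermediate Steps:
d = 1/20 ≈ 0.050000
G = -24 (G = -24 + 0 = -24)
M(Y) = √(Y² + √Y/20) (M(Y) = √(√Y/20 + Y*Y) = √(√Y/20 + Y²) = √(Y² + √Y/20))
V = -1/2154 ≈ -0.00046425
V - M(G) = -1/2154 - √(5*√(-24) + 100*(-24)²)/10 = -1/2154 - √(5*(2*I*√6) + 100*576)/10 = -1/2154 - √(10*I*√6 + 57600)/10 = -1/2154 - √(57600 + 10*I*√6)/10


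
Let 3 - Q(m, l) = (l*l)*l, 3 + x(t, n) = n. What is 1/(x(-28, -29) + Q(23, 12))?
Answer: -1/1757 ≈ -0.00056915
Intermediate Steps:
x(t, n) = -3 + n
Q(m, l) = 3 - l**3 (Q(m, l) = 3 - l*l*l = 3 - l**2*l = 3 - l**3)
1/(x(-28, -29) + Q(23, 12)) = 1/((-3 - 29) + (3 - 1*12**3)) = 1/(-32 + (3 - 1*1728)) = 1/(-32 + (3 - 1728)) = 1/(-32 - 1725) = 1/(-1757) = -1/1757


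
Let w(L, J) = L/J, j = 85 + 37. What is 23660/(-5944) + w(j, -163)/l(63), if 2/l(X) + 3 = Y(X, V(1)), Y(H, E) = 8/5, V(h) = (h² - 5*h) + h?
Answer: -4186203/1211090 ≈ -3.4566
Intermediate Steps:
j = 122
V(h) = h² - 4*h
Y(H, E) = 8/5 (Y(H, E) = 8*(⅕) = 8/5)
l(X) = -10/7 (l(X) = 2/(-3 + 8/5) = 2/(-7/5) = 2*(-5/7) = -10/7)
23660/(-5944) + w(j, -163)/l(63) = 23660/(-5944) + (122/(-163))/(-10/7) = 23660*(-1/5944) + (122*(-1/163))*(-7/10) = -5915/1486 - 122/163*(-7/10) = -5915/1486 + 427/815 = -4186203/1211090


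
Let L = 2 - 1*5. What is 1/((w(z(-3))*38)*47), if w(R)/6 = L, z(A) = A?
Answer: -1/32148 ≈ -3.1106e-5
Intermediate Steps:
L = -3 (L = 2 - 5 = -3)
w(R) = -18 (w(R) = 6*(-3) = -18)
1/((w(z(-3))*38)*47) = 1/(-18*38*47) = 1/(-684*47) = 1/(-32148) = -1/32148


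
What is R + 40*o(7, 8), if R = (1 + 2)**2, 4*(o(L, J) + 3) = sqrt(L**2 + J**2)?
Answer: -111 + 10*sqrt(113) ≈ -4.6985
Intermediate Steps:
o(L, J) = -3 + sqrt(J**2 + L**2)/4 (o(L, J) = -3 + sqrt(L**2 + J**2)/4 = -3 + sqrt(J**2 + L**2)/4)
R = 9 (R = 3**2 = 9)
R + 40*o(7, 8) = 9 + 40*(-3 + sqrt(8**2 + 7**2)/4) = 9 + 40*(-3 + sqrt(64 + 49)/4) = 9 + 40*(-3 + sqrt(113)/4) = 9 + (-120 + 10*sqrt(113)) = -111 + 10*sqrt(113)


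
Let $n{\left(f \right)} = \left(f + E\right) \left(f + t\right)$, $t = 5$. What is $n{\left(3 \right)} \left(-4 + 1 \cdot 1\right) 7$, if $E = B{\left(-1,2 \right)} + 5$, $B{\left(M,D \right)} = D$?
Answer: $-1680$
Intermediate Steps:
$E = 7$ ($E = 2 + 5 = 7$)
$n{\left(f \right)} = \left(5 + f\right) \left(7 + f\right)$ ($n{\left(f \right)} = \left(f + 7\right) \left(f + 5\right) = \left(7 + f\right) \left(5 + f\right) = \left(5 + f\right) \left(7 + f\right)$)
$n{\left(3 \right)} \left(-4 + 1 \cdot 1\right) 7 = \left(35 + 3^{2} + 12 \cdot 3\right) \left(-4 + 1 \cdot 1\right) 7 = \left(35 + 9 + 36\right) \left(-4 + 1\right) 7 = 80 \left(-3\right) 7 = \left(-240\right) 7 = -1680$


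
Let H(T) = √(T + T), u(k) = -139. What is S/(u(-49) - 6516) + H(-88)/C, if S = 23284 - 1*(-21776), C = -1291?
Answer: -9012/1331 - 4*I*√11/1291 ≈ -6.7709 - 0.010276*I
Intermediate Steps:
S = 45060 (S = 23284 + 21776 = 45060)
H(T) = √2*√T (H(T) = √(2*T) = √2*√T)
S/(u(-49) - 6516) + H(-88)/C = 45060/(-139 - 6516) + (√2*√(-88))/(-1291) = 45060/(-6655) + (√2*(2*I*√22))*(-1/1291) = 45060*(-1/6655) + (4*I*√11)*(-1/1291) = -9012/1331 - 4*I*√11/1291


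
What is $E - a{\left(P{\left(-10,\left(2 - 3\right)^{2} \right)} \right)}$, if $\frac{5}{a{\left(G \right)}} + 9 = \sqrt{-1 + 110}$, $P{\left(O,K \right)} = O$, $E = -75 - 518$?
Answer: $- \frac{16649}{28} - \frac{5 \sqrt{109}}{28} \approx -596.47$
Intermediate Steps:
$E = -593$ ($E = -75 - 518 = -593$)
$a{\left(G \right)} = \frac{5}{-9 + \sqrt{109}}$ ($a{\left(G \right)} = \frac{5}{-9 + \sqrt{-1 + 110}} = \frac{5}{-9 + \sqrt{109}}$)
$E - a{\left(P{\left(-10,\left(2 - 3\right)^{2} \right)} \right)} = -593 - \left(\frac{45}{28} + \frac{5 \sqrt{109}}{28}\right) = - \frac{16649}{28} - \frac{5 \sqrt{109}}{28}$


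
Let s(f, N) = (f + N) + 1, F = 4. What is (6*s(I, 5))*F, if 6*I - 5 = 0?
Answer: 164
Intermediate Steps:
I = ⅚ (I = ⅚ + (⅙)*0 = ⅚ + 0 = ⅚ ≈ 0.83333)
s(f, N) = 1 + N + f (s(f, N) = (N + f) + 1 = 1 + N + f)
(6*s(I, 5))*F = (6*(1 + 5 + ⅚))*4 = (6*(41/6))*4 = 41*4 = 164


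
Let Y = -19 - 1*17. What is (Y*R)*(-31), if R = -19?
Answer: -21204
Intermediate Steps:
Y = -36 (Y = -19 - 17 = -36)
(Y*R)*(-31) = -36*(-19)*(-31) = 684*(-31) = -21204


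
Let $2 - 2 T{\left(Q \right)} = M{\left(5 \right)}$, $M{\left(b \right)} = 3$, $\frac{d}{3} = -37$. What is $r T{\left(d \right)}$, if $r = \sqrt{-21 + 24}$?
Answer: $- \frac{\sqrt{3}}{2} \approx -0.86602$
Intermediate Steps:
$d = -111$ ($d = 3 \left(-37\right) = -111$)
$T{\left(Q \right)} = - \frac{1}{2}$ ($T{\left(Q \right)} = 1 - \frac{3}{2} = - \frac{1}{2}$)
$r = \sqrt{3} \approx 1.732$
$r T{\left(d \right)} = \sqrt{3} \left(- \frac{1}{2}\right) = - \frac{\sqrt{3}}{2}$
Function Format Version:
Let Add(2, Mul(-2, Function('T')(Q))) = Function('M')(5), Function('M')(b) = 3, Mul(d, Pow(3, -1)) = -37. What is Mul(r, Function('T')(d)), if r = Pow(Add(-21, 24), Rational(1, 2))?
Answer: Mul(Rational(-1, 2), Pow(3, Rational(1, 2))) ≈ -0.86602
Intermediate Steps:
d = -111 (d = Mul(3, -37) = -111)
Function('T')(Q) = Rational(-1, 2) (Function('T')(Q) = Add(1, Mul(Rational(-1, 2), 3)) = Add(1, Rational(-3, 2)) = Rational(-1, 2))
r = Pow(3, Rational(1, 2)) ≈ 1.7320
Mul(r, Function('T')(d)) = Mul(Pow(3, Rational(1, 2)), Rational(-1, 2)) = Mul(Rational(-1, 2), Pow(3, Rational(1, 2)))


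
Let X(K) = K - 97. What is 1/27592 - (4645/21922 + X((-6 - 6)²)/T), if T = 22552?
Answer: -22799281738/106570854491 ≈ -0.21394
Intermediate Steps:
X(K) = -97 + K
1/27592 - (4645/21922 + X((-6 - 6)²)/T) = 1/27592 - (4645/21922 + (-97 + (-6 - 6)²)/22552) = 1/27592 - (4645*(1/21922) + (-97 + (-12)²)*(1/22552)) = 1/27592 - (4645/21922 + (-97 + 144)*(1/22552)) = 1/27592 - (4645/21922 + 47*(1/22552)) = 1/27592 - (4645/21922 + 47/22552) = 1/27592 - 1*52892187/247192472 = 1/27592 - 52892187/247192472 = -22799281738/106570854491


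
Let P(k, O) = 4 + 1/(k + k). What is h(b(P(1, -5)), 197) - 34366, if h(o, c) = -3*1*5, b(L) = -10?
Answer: -34381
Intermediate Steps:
P(k, O) = 4 + 1/(2*k)
h(o, c) = -15 (h(o, c) = -3*5 = -15)
h(b(P(1, -5)), 197) - 34366 = -15 - 34366 = -34381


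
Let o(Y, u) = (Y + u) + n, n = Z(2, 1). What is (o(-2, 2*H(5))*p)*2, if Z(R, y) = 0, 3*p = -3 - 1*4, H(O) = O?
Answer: -112/3 ≈ -37.333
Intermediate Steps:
p = -7/3 (p = (-3 - 1*4)/3 = (-3 - 4)/3 = (⅓)*(-7) = -7/3 ≈ -2.3333)
n = 0
o(Y, u) = Y + u (o(Y, u) = (Y + u) + 0 = Y + u)
(o(-2, 2*H(5))*p)*2 = ((-2 + 2*5)*(-7/3))*2 = ((-2 + 10)*(-7/3))*2 = (8*(-7/3))*2 = -56/3*2 = -112/3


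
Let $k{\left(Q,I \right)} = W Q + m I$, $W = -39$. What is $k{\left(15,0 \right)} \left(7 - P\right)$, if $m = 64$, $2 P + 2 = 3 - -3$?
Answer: $-2925$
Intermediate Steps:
$P = 2$ ($P = -1 + \frac{3 - -3}{2} = -1 + \frac{3 + 3}{2} = -1 + \frac{1}{2} \cdot 6 = -1 + 3 = 2$)
$k{\left(Q,I \right)} = - 39 Q + 64 I$
$k{\left(15,0 \right)} \left(7 - P\right) = \left(\left(-39\right) 15 + 64 \cdot 0\right) \left(7 - 2\right) = \left(-585 + 0\right) \left(7 - 2\right) = \left(-585\right) 5 = -2925$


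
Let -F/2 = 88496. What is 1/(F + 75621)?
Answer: -1/101371 ≈ -9.8648e-6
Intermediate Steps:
F = -176992 (F = -2*88496 = -176992)
1/(F + 75621) = 1/(-176992 + 75621) = 1/(-101371) = -1/101371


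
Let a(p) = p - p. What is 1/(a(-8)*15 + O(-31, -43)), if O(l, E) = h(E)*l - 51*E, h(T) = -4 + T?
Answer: 1/3650 ≈ 0.00027397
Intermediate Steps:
a(p) = 0
O(l, E) = -51*E + l*(-4 + E) (O(l, E) = (-4 + E)*l - 51*E = l*(-4 + E) - 51*E = -51*E + l*(-4 + E))
1/(a(-8)*15 + O(-31, -43)) = 1/(0*15 + (-51*(-43) - 31*(-4 - 43))) = 1/(0 + (2193 - 31*(-47))) = 1/(0 + (2193 + 1457)) = 1/(0 + 3650) = 1/3650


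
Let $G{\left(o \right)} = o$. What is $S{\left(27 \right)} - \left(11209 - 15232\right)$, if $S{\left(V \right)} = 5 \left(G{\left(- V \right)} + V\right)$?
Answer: $4023$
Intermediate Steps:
$S{\left(V \right)} = 0$ ($S{\left(V \right)} = 5 \left(- V + V\right) = 5 \cdot 0 = 0$)
$S{\left(27 \right)} - \left(11209 - 15232\right) = 0 - \left(11209 - 15232\right) = 0 - -4023 = 0 + 4023 = 4023$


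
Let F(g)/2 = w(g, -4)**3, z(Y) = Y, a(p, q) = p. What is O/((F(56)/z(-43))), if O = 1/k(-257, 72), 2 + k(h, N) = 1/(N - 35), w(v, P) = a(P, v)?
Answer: -1591/9344 ≈ -0.17027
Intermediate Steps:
w(v, P) = P
F(g) = -128 (F(g) = 2*(-4)**3 = 2*(-64) = -128)
k(h, N) = -2 + 1/(-35 + N) (k(h, N) = -2 + 1/(N - 35) = -2 + 1/(-35 + N))
O = -37/73 (O = 1/((71 - 2*72)/(-35 + 72)) = 1/((71 - 144)/37) = 1/((1/37)*(-73)) = 1/(-73/37) = -37/73 ≈ -0.50685)
O/((F(56)/z(-43))) = -37/(73*((-128/(-43)))) = -37/(73*((-128*(-1/43)))) = -37/(73*128/43) = -37/73*43/128 = -1591/9344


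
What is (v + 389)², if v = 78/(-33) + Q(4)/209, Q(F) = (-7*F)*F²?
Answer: 6457568881/43681 ≈ 1.4783e+5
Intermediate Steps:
Q(F) = -7*F³
v = -942/209 (v = 78/(-33) - 7*4³/209 = 78*(-1/33) - 7*64*(1/209) = -26/11 - 448*1/209 = -26/11 - 448/209 = -942/209 ≈ -4.5072)
(v + 389)² = (-942/209 + 389)² = (80359/209)² = 6457568881/43681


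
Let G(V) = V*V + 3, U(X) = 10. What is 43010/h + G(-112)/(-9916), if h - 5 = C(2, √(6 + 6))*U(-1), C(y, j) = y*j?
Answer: -87693909/1893956 + 68816*√3/191 ≈ 577.74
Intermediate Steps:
C(y, j) = j*y
G(V) = 3 + V² (G(V) = V² + 3 = 3 + V²)
h = 5 + 40*√3 (h = 5 + (√(6 + 6)*2)*10 = 5 + (√12*2)*10 = 5 + ((2*√3)*2)*10 = 5 + (4*√3)*10 = 5 + 40*√3 ≈ 74.282)
43010/h + G(-112)/(-9916) = 43010/(5 + 40*√3) + (3 + (-112)²)/(-9916) = 43010/(5 + 40*√3) + (3 + 12544)*(-1/9916) = 43010/(5 + 40*√3) + 12547*(-1/9916) = 43010/(5 + 40*√3) - 12547/9916 = -12547/9916 + 43010/(5 + 40*√3)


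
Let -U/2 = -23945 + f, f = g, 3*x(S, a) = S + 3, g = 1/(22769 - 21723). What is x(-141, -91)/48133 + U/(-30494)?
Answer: -1206295317029/767642508146 ≈ -1.5714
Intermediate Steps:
g = 1/1046 ≈ 0.00095602
x(S, a) = 1 + S/3 (x(S, a) = (S + 3)/3 = (3 + S)/3 = 1 + S/3)
f = 1/1046 ≈ 0.00095602
U = 25046469/523 (U = -2*(-23945 + 1/1046) = -2*(-25046469/1046) = 25046469/523 ≈ 47890.)
x(-141, -91)/48133 + U/(-30494) = (1 + (⅓)*(-141))/48133 + (25046469/523)/(-30494) = (1 - 47)*(1/48133) + (25046469/523)*(-1/30494) = -46*1/48133 - 25046469/15948362 = -46/48133 - 25046469/15948362 = -1206295317029/767642508146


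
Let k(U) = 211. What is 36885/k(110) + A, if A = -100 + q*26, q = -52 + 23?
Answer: -143309/211 ≈ -679.19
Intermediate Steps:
q = -29
A = -854 (A = -100 - 29*26 = -100 - 754 = -854)
36885/k(110) + A = 36885/211 - 854 = -143309/211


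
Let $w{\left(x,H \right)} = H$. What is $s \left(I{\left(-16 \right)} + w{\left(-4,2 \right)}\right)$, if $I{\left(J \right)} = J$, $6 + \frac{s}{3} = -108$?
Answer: $4788$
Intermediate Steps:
$s = -342$ ($s = -18 + 3 \left(-108\right) = -18 - 324 = -342$)
$s \left(I{\left(-16 \right)} + w{\left(-4,2 \right)}\right) = - 342 \left(-16 + 2\right) = \left(-342\right) \left(-14\right) = 4788$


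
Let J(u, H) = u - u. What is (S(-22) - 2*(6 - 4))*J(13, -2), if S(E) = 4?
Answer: 0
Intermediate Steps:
J(u, H) = 0
(S(-22) - 2*(6 - 4))*J(13, -2) = (4 - 2*(6 - 4))*0 = (4 - 2*2)*0 = (4 - 4)*0 = 0*0 = 0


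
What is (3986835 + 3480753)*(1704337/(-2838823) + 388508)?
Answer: 8236030747024996236/2838823 ≈ 2.9012e+12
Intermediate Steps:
(3986835 + 3480753)*(1704337/(-2838823) + 388508) = 7467588*(1704337*(-1/2838823) + 388508) = 7467588*(-1704337/2838823 + 388508) = 7467588*(1102903741747/2838823) = 8236030747024996236/2838823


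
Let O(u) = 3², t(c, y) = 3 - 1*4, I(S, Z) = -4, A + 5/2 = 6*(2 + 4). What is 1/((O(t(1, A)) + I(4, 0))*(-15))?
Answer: -1/75 ≈ -0.013333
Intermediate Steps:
A = 67/2 (A = -5/2 + 6*(2 + 4) = -5/2 + 6*6 = -5/2 + 36 = 67/2 ≈ 33.500)
t(c, y) = -1 (t(c, y) = 3 - 4 = -1)
O(u) = 9
1/((O(t(1, A)) + I(4, 0))*(-15)) = 1/((9 - 4)*(-15)) = 1/(5*(-15)) = 1/(-75) = -1/75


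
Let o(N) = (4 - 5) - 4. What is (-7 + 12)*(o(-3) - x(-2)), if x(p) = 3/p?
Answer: -35/2 ≈ -17.500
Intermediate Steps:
o(N) = -5 (o(N) = -1 - 4 = -5)
(-7 + 12)*(o(-3) - x(-2)) = (-7 + 12)*(-5 - 3/(-2)) = 5*(-5 - 3*(-1)/2) = 5*(-5 - 1*(-3/2)) = 5*(-5 + 3/2) = 5*(-7/2) = -35/2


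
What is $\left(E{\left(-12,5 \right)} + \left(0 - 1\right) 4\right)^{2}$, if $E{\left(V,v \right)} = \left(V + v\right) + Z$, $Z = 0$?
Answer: $121$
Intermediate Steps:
$E{\left(V,v \right)} = V + v$ ($E{\left(V,v \right)} = \left(V + v\right) + 0 = V + v$)
$\left(E{\left(-12,5 \right)} + \left(0 - 1\right) 4\right)^{2} = \left(\left(-12 + 5\right) + \left(0 - 1\right) 4\right)^{2} = \left(-7 - 4\right)^{2} = \left(-11\right)^{2} = 121$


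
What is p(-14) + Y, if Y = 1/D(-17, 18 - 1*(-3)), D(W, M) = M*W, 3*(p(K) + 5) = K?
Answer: -3452/357 ≈ -9.6695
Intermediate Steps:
p(K) = -5 + K/3
Y = -1/357 (Y = 1/((18 - 1*(-3))*(-17)) = 1/((18 + 3)*(-17)) = 1/(21*(-17)) = 1/(-357) = -1/357 ≈ -0.0028011)
p(-14) + Y = (-5 + (1/3)*(-14)) - 1/357 = (-5 - 14/3) - 1/357 = -29/3 - 1/357 = -3452/357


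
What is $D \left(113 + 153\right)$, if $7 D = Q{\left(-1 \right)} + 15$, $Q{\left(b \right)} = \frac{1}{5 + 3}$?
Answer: $\frac{2299}{4} \approx 574.75$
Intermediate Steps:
$Q{\left(b \right)} = \frac{1}{8}$
$D = \frac{121}{56}$ ($D = \frac{\frac{1}{8} + 15}{7} = \frac{1}{7} \cdot \frac{121}{8} = \frac{121}{56} \approx 2.1607$)
$D \left(113 + 153\right) = \frac{121 \left(113 + 153\right)}{56} = \frac{121}{56} \cdot 266 = \frac{2299}{4}$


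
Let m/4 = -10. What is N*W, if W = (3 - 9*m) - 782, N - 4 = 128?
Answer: -55308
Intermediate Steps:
m = -40 (m = 4*(-10) = -40)
N = 132 (N = 4 + 128 = 132)
W = -419 (W = (3 - 9*(-40)) - 782 = (3 + 360) - 782 = 363 - 782 = -419)
N*W = 132*(-419) = -55308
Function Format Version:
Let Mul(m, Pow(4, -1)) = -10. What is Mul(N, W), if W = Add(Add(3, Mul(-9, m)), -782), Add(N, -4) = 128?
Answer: -55308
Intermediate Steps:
m = -40 (m = Mul(4, -10) = -40)
N = 132 (N = Add(4, 128) = 132)
W = -419 (W = Add(Add(3, Mul(-9, -40)), -782) = Add(Add(3, 360), -782) = Add(363, -782) = -419)
Mul(N, W) = Mul(132, -419) = -55308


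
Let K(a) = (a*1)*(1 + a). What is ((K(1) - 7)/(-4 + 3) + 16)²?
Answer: 441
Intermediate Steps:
K(a) = a*(1 + a)
((K(1) - 7)/(-4 + 3) + 16)² = ((1*(1 + 1) - 7)/(-4 + 3) + 16)² = ((1*2 - 7)/(-1) + 16)² = ((2 - 7)*(-1) + 16)² = (-5*(-1) + 16)² = (5 + 16)² = 21² = 441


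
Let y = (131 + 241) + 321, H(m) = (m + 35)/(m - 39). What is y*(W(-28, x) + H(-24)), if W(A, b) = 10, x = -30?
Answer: 6809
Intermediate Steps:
H(m) = (35 + m)/(-39 + m)
y = 693 (y = 372 + 321 = 693)
y*(W(-28, x) + H(-24)) = 693*(10 + (35 - 24)/(-39 - 24)) = 693*(10 + 11/(-63)) = 693*(10 - 1/63*11) = 693*(10 - 11/63) = 693*(619/63) = 6809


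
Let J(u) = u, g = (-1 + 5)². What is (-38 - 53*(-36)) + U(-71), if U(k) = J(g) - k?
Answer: 1957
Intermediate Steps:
g = 16 (g = 4² = 16)
U(k) = 16 - k
(-38 - 53*(-36)) + U(-71) = (-38 - 53*(-36)) + (16 - 1*(-71)) = (-38 + 1908) + (16 + 71) = 1870 + 87 = 1957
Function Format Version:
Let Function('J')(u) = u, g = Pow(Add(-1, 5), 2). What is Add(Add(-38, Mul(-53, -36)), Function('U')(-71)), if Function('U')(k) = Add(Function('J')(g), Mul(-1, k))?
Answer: 1957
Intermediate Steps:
g = 16 (g = Pow(4, 2) = 16)
Function('U')(k) = Add(16, Mul(-1, k))
Add(Add(-38, Mul(-53, -36)), Function('U')(-71)) = Add(Add(-38, Mul(-53, -36)), Add(16, Mul(-1, -71))) = Add(Add(-38, 1908), Add(16, 71)) = Add(1870, 87) = 1957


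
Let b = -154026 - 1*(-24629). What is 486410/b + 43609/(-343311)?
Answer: -172632777283/44423413467 ≈ -3.8861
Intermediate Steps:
b = -129397 (b = -154026 + 24629 = -129397)
486410/b + 43609/(-343311) = 486410/(-129397) + 43609/(-343311) = 486410*(-1/129397) + 43609*(-1/343311) = -486410/129397 - 43609/343311 = -172632777283/44423413467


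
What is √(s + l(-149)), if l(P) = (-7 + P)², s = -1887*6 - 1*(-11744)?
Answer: √24758 ≈ 157.35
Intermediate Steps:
s = 422 (s = -11322 + 11744 = 422)
√(s + l(-149)) = √(422 + (-7 - 149)²) = √(422 + (-156)²) = √(422 + 24336) = √24758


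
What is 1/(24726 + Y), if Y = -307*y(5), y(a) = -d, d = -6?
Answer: 1/22884 ≈ 4.3699e-5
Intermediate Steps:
y(a) = 6 (y(a) = -1*(-6) = 6)
Y = -1842 (Y = -307*6 = -1842)
1/(24726 + Y) = 1/(24726 - 1842) = 1/22884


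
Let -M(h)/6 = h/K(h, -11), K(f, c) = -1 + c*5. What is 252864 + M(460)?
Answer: 1770393/7 ≈ 2.5291e+5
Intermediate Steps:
K(f, c) = -1 + 5*c
M(h) = 3*h/28 (M(h) = -6*h/(-1 + 5*(-11)) = -6*h/(-1 - 55) = -6*h/(-56) = -6*h*(-1)/56 = -(-3)*h/28 = 3*h/28)
252864 + M(460) = 252864 + (3/28)*460 = 252864 + 345/7 = 1770393/7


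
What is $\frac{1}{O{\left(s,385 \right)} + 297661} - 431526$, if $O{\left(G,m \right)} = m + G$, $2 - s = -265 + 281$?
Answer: $- \frac{128608556831}{298032} \approx -4.3153 \cdot 10^{5}$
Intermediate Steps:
$s = -14$ ($s = 2 - \left(-265 + 281\right) = 2 - 16 = -14$)
$O{\left(G,m \right)} = G + m$
$\frac{1}{O{\left(s,385 \right)} + 297661} - 431526 = \frac{1}{\left(-14 + 385\right) + 297661} - 431526 = \frac{1}{371 + 297661} - 431526 = \frac{1}{298032} - 431526 = - \frac{128608556831}{298032}$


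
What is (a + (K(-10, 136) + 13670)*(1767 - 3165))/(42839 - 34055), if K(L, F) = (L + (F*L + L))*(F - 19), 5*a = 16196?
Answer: 129133537/5490 ≈ 23522.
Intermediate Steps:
a = 16196/5 (a = (1/5)*16196 = 16196/5 ≈ 3239.2)
K(L, F) = (-19 + F)*(2*L + F*L) (K(L, F) = (L + (L + F*L))*(-19 + F) = (2*L + F*L)*(-19 + F) = (-19 + F)*(2*L + F*L))
(a + (K(-10, 136) + 13670)*(1767 - 3165))/(42839 - 34055) = (16196/5 + (-10*(-38 + 136**2 - 17*136) + 13670)*(1767 - 3165))/(42839 - 34055) = (16196/5 + (-10*(-38 + 18496 - 2312) + 13670)*(-1398))/8784 = (16196/5 + (-10*16146 + 13670)*(-1398))*(1/8784) = (16196/5 + (-161460 + 13670)*(-1398))*(1/8784) = (16196/5 - 147790*(-1398))*(1/8784) = (16196/5 + 206610420)*(1/8784) = (1033068296/5)*(1/8784) = 129133537/5490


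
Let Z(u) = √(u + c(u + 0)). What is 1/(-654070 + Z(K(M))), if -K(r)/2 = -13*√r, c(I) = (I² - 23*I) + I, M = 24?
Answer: -1/(654070 - √(52*√6 - 52*√6*(22 - 52*√6))) ≈ -1.5292e-6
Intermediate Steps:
c(I) = I² - 22*I
K(r) = 26*√r (K(r) = -(-26)*√r = 26*√r)
Z(u) = √(u + u*(-22 + u)) (Z(u) = √(u + (u + 0)*(-22 + (u + 0))) = √(u + u*(-22 + u)))
1/(-654070 + Z(K(M))) = 1/(-654070 + √((26*√24)*(-21 + 26*√24))) = 1/(-654070 + √((26*(2*√6))*(-21 + 26*(2*√6)))) = 1/(-654070 + √((52*√6)*(-21 + 52*√6))) = 1/(-654070 + √(52*√6*(-21 + 52*√6))) = 1/(-654070 + 2*6^(¼)*√13*√(-21 + 52*√6))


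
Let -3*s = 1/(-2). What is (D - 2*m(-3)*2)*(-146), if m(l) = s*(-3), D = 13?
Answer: -2190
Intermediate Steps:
s = 1/6 (s = -1/3/(-2) = -1/3*(-1/2) = 1/6 ≈ 0.16667)
m(l) = -1/2 (m(l) = (1/6)*(-3) = -1/2)
(D - 2*m(-3)*2)*(-146) = (13 - 2*(-1/2)*2)*(-146) = (13 + 1*2)*(-146) = (13 + 2)*(-146) = 15*(-146) = -2190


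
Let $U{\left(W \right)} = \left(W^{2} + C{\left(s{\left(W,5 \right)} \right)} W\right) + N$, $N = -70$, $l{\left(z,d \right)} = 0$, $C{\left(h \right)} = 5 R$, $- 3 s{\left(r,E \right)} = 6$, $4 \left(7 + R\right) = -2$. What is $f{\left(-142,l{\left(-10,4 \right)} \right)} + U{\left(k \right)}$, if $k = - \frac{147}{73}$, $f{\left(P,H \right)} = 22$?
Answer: $\frac{336459}{10658} \approx 31.569$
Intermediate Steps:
$R = - \frac{15}{2}$ ($R = -7 + \frac{1}{4} \left(-2\right) = -7 - \frac{1}{2} = - \frac{15}{2} \approx -7.5$)
$s{\left(r,E \right)} = -2$ ($s{\left(r,E \right)} = \left(- \frac{1}{3}\right) 6 = -2$)
$C{\left(h \right)} = - \frac{75}{2}$ ($C{\left(h \right)} = 5 \left(- \frac{15}{2}\right) = - \frac{75}{2}$)
$k = - \frac{147}{73}$ ($k = \left(-147\right) \frac{1}{73} = - \frac{147}{73} \approx -2.0137$)
$U{\left(W \right)} = -70 + W^{2} - \frac{75 W}{2}$ ($U{\left(W \right)} = \left(W^{2} - \frac{75 W}{2}\right) - 70 = -70 + W^{2} - \frac{75 W}{2}$)
$f{\left(-142,l{\left(-10,4 \right)} \right)} + U{\left(k \right)} = 22 - \left(- \frac{805}{146} - \frac{21609}{5329}\right) = 22 + \left(-70 + \frac{21609}{5329} + \frac{11025}{146}\right) = 22 + \frac{101983}{10658} = \frac{336459}{10658}$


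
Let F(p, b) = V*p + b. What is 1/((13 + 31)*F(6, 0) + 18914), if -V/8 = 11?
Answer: -1/4318 ≈ -0.00023159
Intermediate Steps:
V = -88 (V = -8*11 = -88)
F(p, b) = b - 88*p (F(p, b) = -88*p + b = b - 88*p)
1/((13 + 31)*F(6, 0) + 18914) = 1/((13 + 31)*(0 - 88*6) + 18914) = 1/(44*(0 - 528) + 18914) = 1/(44*(-528) + 18914) = 1/(-23232 + 18914) = 1/(-4318) = -1/4318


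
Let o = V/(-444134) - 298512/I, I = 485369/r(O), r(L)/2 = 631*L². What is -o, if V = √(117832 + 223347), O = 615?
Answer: 142485732914400/485369 + √341179/444134 ≈ 2.9356e+8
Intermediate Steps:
r(L) = 1262*L² (r(L) = 2*(631*L²) = 1262*L²)
V = √341179 ≈ 584.11
I = 485369/477319950 (I = 485369/((1262*615²)) = 485369/((1262*378225)) = 485369/477319950 ≈ 0.0010169)
o = -142485732914400/485369 - √341179/444134 (o = √341179/(-444134) - 298512/485369/477319950 = √341179*(-1/444134) - 298512*477319950/485369 = -√341179/444134 - 142485732914400/485369 = -142485732914400/485369 - √341179/444134 ≈ -2.9356e+8)
-o = -(-142485732914400/485369 - √341179/444134) = 142485732914400/485369 + √341179/444134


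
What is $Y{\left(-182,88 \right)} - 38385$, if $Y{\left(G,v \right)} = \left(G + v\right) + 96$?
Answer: $-38383$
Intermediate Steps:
$Y{\left(G,v \right)} = 96 + G + v$
$Y{\left(-182,88 \right)} - 38385 = \left(96 - 182 + 88\right) - 38385 = 2 - 38385 = -38383$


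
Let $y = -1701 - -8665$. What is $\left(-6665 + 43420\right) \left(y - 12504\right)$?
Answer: $-203622700$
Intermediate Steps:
$y = 6964$ ($y = -1701 + 8665 = 6964$)
$\left(-6665 + 43420\right) \left(y - 12504\right) = \left(-6665 + 43420\right) \left(6964 - 12504\right) = 36755 \left(-5540\right) = -203622700$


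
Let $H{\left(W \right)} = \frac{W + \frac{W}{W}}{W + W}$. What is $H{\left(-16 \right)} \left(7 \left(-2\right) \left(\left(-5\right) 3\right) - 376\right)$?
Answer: $- \frac{1245}{16} \approx -77.813$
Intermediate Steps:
$H{\left(W \right)} = \frac{1 + W}{2 W}$ ($H{\left(W \right)} = \frac{W + 1}{2 W} = \left(1 + W\right) \frac{1}{2 W} = \frac{1 + W}{2 W}$)
$H{\left(-16 \right)} \left(7 \left(-2\right) \left(\left(-5\right) 3\right) - 376\right) = \frac{1 - 16}{2 \left(-16\right)} \left(7 \left(-2\right) \left(\left(-5\right) 3\right) - 376\right) = \frac{1}{2} \left(- \frac{1}{16}\right) \left(-15\right) \left(\left(-14\right) \left(-15\right) - 376\right) = \frac{15 \left(210 - 376\right)}{32} = \frac{15}{32} \left(-166\right) = - \frac{1245}{16}$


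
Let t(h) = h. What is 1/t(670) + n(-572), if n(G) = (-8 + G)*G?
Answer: 222279201/670 ≈ 3.3176e+5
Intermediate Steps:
n(G) = G*(-8 + G)
1/t(670) + n(-572) = 1/670 - 572*(-8 - 572) = 1/670 - 572*(-580) = 1/670 + 331760 = 222279201/670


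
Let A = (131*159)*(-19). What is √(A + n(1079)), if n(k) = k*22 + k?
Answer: I*√370934 ≈ 609.04*I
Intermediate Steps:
n(k) = 23*k (n(k) = 22*k + k = 23*k)
A = -395751 (A = 20829*(-19) = -395751)
√(A + n(1079)) = √(-395751 + 23*1079) = √(-395751 + 24817) = √(-370934) = I*√370934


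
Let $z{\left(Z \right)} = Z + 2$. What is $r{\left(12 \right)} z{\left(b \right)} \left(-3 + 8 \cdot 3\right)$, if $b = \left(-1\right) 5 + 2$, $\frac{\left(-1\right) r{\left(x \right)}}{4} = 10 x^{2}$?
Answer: $120960$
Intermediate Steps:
$r{\left(x \right)} = - 40 x^{2}$ ($r{\left(x \right)} = - 4 \cdot 10 x^{2} = - 40 x^{2}$)
$b = -3$ ($b = -5 + 2 = -3$)
$z{\left(Z \right)} = 2 + Z$
$r{\left(12 \right)} z{\left(b \right)} \left(-3 + 8 \cdot 3\right) = - 40 \cdot 12^{2} \left(2 - 3\right) \left(-3 + 8 \cdot 3\right) = \left(-40\right) 144 \left(-1\right) \left(-3 + 24\right) = \left(-5760\right) \left(-1\right) 21 = 5760 \cdot 21 = 120960$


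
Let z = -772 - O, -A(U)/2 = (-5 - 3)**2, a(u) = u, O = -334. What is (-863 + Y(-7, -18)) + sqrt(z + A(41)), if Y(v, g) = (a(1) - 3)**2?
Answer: -859 + I*sqrt(566) ≈ -859.0 + 23.791*I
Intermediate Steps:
A(U) = -128 (A(U) = -2*(-5 - 3)**2 = -2*(-8)**2 = -2*64 = -128)
Y(v, g) = 4 (Y(v, g) = (1 - 3)**2 = (-2)**2 = 4)
z = -438 (z = -772 - 1*(-334) = -772 + 334 = -438)
(-863 + Y(-7, -18)) + sqrt(z + A(41)) = (-863 + 4) + sqrt(-438 - 128) = -859 + sqrt(-566) = -859 + I*sqrt(566)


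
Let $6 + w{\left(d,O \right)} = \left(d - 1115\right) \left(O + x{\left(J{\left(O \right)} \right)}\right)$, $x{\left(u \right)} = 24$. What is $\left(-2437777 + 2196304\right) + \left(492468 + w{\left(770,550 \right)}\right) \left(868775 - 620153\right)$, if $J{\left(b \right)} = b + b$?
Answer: $73202031231$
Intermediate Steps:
$J{\left(b \right)} = 2 b$
$w{\left(d,O \right)} = -6 + \left(-1115 + d\right) \left(24 + O\right)$ ($w{\left(d,O \right)} = -6 + \left(d - 1115\right) \left(O + 24\right) = -6 + \left(-1115 + d\right) \left(24 + O\right)$)
$\left(-2437777 + 2196304\right) + \left(492468 + w{\left(770,550 \right)}\right) \left(868775 - 620153\right) = \left(-2437777 + 2196304\right) + \left(492468 + \left(-26766 - 613250 + 24 \cdot 770 + 550 \cdot 770\right)\right) \left(868775 - 620153\right) = -241473 + \left(492468 + \left(-26766 - 613250 + 18480 + 423500\right)\right) 248622 = -241473 + \left(492468 - 198036\right) 248622 = -241473 + 294432 \cdot 248622 = -241473 + 73202272704 = 73202031231$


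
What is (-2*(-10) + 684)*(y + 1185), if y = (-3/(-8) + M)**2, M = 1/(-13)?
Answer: 140997131/169 ≈ 8.3430e+5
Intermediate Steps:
M = -1/13 ≈ -0.076923
y = 961/10816 (y = (-3/(-8) - 1/13)**2 = (-3*(-1/8) - 1/13)**2 = (3/8 - 1/13)**2 = (31/104)**2 = 961/10816 ≈ 0.088850)
(-2*(-10) + 684)*(y + 1185) = (-2*(-10) + 684)*(961/10816 + 1185) = (20 + 684)*(12817921/10816) = 704*(12817921/10816) = 140997131/169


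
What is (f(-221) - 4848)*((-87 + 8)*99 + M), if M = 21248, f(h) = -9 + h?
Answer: -68182306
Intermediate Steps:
(f(-221) - 4848)*((-87 + 8)*99 + M) = ((-9 - 221) - 4848)*((-87 + 8)*99 + 21248) = (-230 - 4848)*(-79*99 + 21248) = -5078*(-7821 + 21248) = -5078*13427 = -68182306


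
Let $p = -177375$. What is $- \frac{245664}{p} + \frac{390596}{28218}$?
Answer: $\frac{12702352042}{834194625} \approx 15.227$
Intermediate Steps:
$- \frac{245664}{p} + \frac{390596}{28218} = - \frac{245664}{-177375} + \frac{390596}{28218} = \left(-245664\right) \left(- \frac{1}{177375}\right) + 390596 \cdot \frac{1}{28218} = \frac{81888}{59125} + \frac{195298}{14109} = \frac{12702352042}{834194625}$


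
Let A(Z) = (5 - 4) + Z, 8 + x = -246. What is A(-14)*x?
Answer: 3302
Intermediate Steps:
x = -254 (x = -8 - 246 = -254)
A(Z) = 1 + Z
A(-14)*x = (1 - 14)*(-254) = -13*(-254) = 3302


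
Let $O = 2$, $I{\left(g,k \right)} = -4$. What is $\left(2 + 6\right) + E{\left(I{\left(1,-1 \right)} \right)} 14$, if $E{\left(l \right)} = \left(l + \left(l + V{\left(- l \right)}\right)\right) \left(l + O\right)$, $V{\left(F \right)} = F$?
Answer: $120$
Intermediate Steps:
$E{\left(l \right)} = l \left(2 + l\right)$ ($E{\left(l \right)} = \left(l + \left(l - l\right)\right) \left(l + 2\right) = \left(l + 0\right) \left(2 + l\right) = l \left(2 + l\right)$)
$\left(2 + 6\right) + E{\left(I{\left(1,-1 \right)} \right)} 14 = \left(2 + 6\right) + - 4 \left(2 - 4\right) 14 = 8 + \left(-4\right) \left(-2\right) 14 = 8 + 8 \cdot 14 = 8 + 112 = 120$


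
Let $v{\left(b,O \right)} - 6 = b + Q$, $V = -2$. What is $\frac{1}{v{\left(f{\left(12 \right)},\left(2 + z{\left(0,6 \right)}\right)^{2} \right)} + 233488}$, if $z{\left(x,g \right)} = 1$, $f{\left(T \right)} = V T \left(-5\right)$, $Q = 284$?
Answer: $\frac{1}{233898} \approx 4.2754 \cdot 10^{-6}$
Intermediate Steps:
$f{\left(T \right)} = 10 T$ ($f{\left(T \right)} = - 2 T \left(-5\right) = 10 T$)
$v{\left(b,O \right)} = 290 + b$ ($v{\left(b,O \right)} = 6 + \left(b + 284\right) = 6 + \left(284 + b\right) = 290 + b$)
$\frac{1}{v{\left(f{\left(12 \right)},\left(2 + z{\left(0,6 \right)}\right)^{2} \right)} + 233488} = \frac{1}{\left(290 + 10 \cdot 12\right) + 233488} = \frac{1}{\left(290 + 120\right) + 233488} = \frac{1}{410 + 233488} = \frac{1}{233898}$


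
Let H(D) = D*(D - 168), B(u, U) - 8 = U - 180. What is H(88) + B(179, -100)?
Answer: -7312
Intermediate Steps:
B(u, U) = -172 + U (B(u, U) = 8 + (U - 180) = 8 + (-180 + U) = -172 + U)
H(D) = D*(-168 + D)
H(88) + B(179, -100) = 88*(-168 + 88) + (-172 - 100) = 88*(-80) - 272 = -7040 - 272 = -7312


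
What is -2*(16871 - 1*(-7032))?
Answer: -47806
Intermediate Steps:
-2*(16871 - 1*(-7032)) = -2*(16871 + 7032) = -2*23903 = -47806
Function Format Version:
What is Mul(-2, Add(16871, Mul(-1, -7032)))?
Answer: -47806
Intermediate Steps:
Mul(-2, Add(16871, Mul(-1, -7032))) = Mul(-2, Add(16871, 7032)) = Mul(-2, 23903) = -47806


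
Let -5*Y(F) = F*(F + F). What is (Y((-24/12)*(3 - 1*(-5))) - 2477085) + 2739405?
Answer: 1311088/5 ≈ 2.6222e+5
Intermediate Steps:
Y(F) = -2*F²/5 (Y(F) = -F*(F + F)/5 = -F*2*F/5 = -2*F²/5)
(Y((-24/12)*(3 - 1*(-5))) - 2477085) + 2739405 = (-2*4*(3 - 1*(-5))²/5 - 2477085) + 2739405 = (-2*4*(3 + 5)²/5 - 2477085) + 2739405 = (-2*(-2*1*8)²/5 - 2477085) + 2739405 = (-2*(-2*8)²/5 - 2477085) + 2739405 = (-⅖*(-16)² - 2477085) + 2739405 = (-⅖*256 - 2477085) + 2739405 = (-512/5 - 2477085) + 2739405 = -12385937/5 + 2739405 = 1311088/5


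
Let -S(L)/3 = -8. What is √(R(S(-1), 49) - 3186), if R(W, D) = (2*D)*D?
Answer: 4*√101 ≈ 40.200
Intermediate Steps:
S(L) = 24 (S(L) = -3*(-8) = 24)
R(W, D) = 2*D²
√(R(S(-1), 49) - 3186) = √(2*49² - 3186) = √(2*2401 - 3186) = √(4802 - 3186) = √1616 = 4*√101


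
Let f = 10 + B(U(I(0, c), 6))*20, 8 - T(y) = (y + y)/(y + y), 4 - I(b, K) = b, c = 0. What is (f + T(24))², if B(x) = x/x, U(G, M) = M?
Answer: 1369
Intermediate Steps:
I(b, K) = 4 - b
B(x) = 1
T(y) = 7 (T(y) = 8 - (y + y)/(y + y) = 8 - 2*y/(2*y) = 8 - 2*y*1/(2*y) = 8 - 1*1 = 8 - 1 = 7)
f = 30 (f = 10 + 1*20 = 10 + 20 = 30)
(f + T(24))² = (30 + 7)² = 37² = 1369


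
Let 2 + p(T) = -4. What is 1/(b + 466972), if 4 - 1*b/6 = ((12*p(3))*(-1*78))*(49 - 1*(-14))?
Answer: -1/1655852 ≈ -6.0392e-7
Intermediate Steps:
p(T) = -6 (p(T) = -2 - 4 = -6)
b = -2122824 (b = 24 - 6*(12*(-6))*(-1*78)*(49 - 1*(-14)) = 24 - 6*(-72*(-78))*(49 + 14) = 24 - 33696*63 = 24 - 6*353808 = 24 - 2122848 = -2122824)
1/(b + 466972) = 1/(-2122824 + 466972) = 1/(-1655852) = -1/1655852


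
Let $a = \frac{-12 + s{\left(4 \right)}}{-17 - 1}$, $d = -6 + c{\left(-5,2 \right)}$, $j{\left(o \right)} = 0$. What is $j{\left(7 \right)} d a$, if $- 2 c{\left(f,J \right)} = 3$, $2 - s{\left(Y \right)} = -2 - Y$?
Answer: $0$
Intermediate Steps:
$s{\left(Y \right)} = 4 + Y$ ($s{\left(Y \right)} = 2 - \left(-2 - Y\right) = 2 + \left(2 + Y\right) = 4 + Y$)
$c{\left(f,J \right)} = - \frac{3}{2}$ ($c{\left(f,J \right)} = \left(- \frac{1}{2}\right) 3 = - \frac{3}{2}$)
$d = - \frac{15}{2}$ ($d = -6 - \frac{3}{2} = - \frac{15}{2} \approx -7.5$)
$a = \frac{2}{9}$ ($a = \frac{-12 + \left(4 + 4\right)}{-17 - 1} = \frac{-12 + 8}{-18} = \left(-4\right) \left(- \frac{1}{18}\right) = \frac{2}{9} \approx 0.22222$)
$j{\left(7 \right)} d a = 0 \left(- \frac{15}{2}\right) \frac{2}{9} = 0 \cdot \frac{2}{9} = 0$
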